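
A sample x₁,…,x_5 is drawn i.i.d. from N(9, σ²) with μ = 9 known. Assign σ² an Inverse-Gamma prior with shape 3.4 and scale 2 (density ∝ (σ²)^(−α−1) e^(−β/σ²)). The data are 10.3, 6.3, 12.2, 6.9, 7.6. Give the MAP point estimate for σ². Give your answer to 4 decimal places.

σ̂²_MAP = 2.1442

Sum of squared deviations about the known mean: SS = (10.3−9)² + (6.3−9)² + (12.2−9)² + (6.9−9)² + (7.6−9)² = 25.59.
The Normal likelihood contributes (σ²)^(−n/2) exp(−SS/(2σ²)), so the posterior is Inverse-Gamma(α + n/2, β + SS/2) = Inverse-Gamma(5.9, 14.795).
The mode of Inverse-Gamma(a, b) is b/(a+1) = 14.795/6.9 ≈ 2.1442.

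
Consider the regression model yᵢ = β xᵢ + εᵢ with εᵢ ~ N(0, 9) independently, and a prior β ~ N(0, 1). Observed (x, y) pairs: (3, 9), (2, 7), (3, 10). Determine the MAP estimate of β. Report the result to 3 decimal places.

β̂_MAP = 2.290

log p(β | y) = −Σ(yᵢ − βxᵢ)²/(2·9) − β²/(2·1) + const.
Setting the derivative to zero: Σxᵢ(yᵢ − βxᵢ)/9 − β/1 = 0, so β = Σxᵢyᵢ / (Σxᵢ² + σ²/τ²).
Σxᵢyᵢ = 3·9 + 2·7 + 3·10 = 71; Σxᵢ² = 22; σ²/τ² = 9.
β̂_MAP = 71 / (22 + 9) = 71/31 ≈ 2.290.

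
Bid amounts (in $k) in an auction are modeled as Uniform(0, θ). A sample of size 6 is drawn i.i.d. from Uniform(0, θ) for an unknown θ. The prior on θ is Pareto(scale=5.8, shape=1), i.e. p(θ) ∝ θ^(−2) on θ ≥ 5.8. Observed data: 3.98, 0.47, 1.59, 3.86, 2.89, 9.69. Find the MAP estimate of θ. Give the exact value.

θ̂_MAP = 9.69

The Uniform(0, θ) likelihood is θ^(−n) for θ ≥ max(xᵢ), zero otherwise. Here max(xᵢ) = 9.69.
Posterior ∝ θ^(−2) · θ^(−6) = θ^(−8) on θ ≥ max(5.8, 9.69) = 9.69.
This density is strictly decreasing in θ, so the posterior mode lies at the lower boundary of the support.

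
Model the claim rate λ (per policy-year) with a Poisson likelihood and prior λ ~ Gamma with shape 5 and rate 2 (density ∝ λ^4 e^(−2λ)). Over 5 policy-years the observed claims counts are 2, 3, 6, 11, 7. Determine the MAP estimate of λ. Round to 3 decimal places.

λ̂_MAP = 4.714

Σxᵢ = 2+3+6+11+7 = 29, with n = 5.
Posterior ∝ λ^4e^(−2λ) · λ^29e^(−5λ) = λ^33e^(−7λ), i.e. Gamma(shape=34, rate=7).
The mode of a Gamma(a, b) with a ≥ 1 (shape–rate) is (a−1)/b = 33/7 ≈ 4.714.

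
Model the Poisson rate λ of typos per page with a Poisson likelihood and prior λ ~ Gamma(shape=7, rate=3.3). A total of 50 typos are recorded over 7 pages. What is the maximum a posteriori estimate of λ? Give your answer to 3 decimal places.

Σxᵢ = 50, n = 7.
Posterior ∝ λ^6e^(−3.3λ) · λ^50e^(−7λ) = λ^56e^(−10.3λ), i.e. Gamma(shape=57, rate=10.3).
The mode of a Gamma(a, b) with a ≥ 1 (shape–rate) is (a−1)/b = 56/10.3 ≈ 5.437.

λ̂_MAP = 5.437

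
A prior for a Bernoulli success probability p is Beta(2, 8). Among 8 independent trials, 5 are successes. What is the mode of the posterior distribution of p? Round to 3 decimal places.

p̂_MAP = 0.375

Prior: Beta(2, 8).
Data: 5 successes in 8 trials. The binomial likelihood contributes p^5(1−p)^3, so the posterior is Beta(2+5, 8+3) = Beta(7, 11).
For Beta(a, b) with a, b > 1 the mode is (a−1)/(a+b−2) = 6/16 ≈ 0.375.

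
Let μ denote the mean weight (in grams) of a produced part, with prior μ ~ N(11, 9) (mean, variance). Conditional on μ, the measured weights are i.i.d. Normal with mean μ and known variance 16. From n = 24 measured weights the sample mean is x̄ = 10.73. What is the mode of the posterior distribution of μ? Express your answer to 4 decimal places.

μ̂_MAP = 10.7486

n = 24, x̄ = 10.73.
For a Normal prior and Normal likelihood with known variance, the posterior is Normal; its mode equals its mean, the precision-weighted average.
Prior precision 1/σ₀² = 1/9; data precision n/σ² = 24/16 = 1.5.
μ̂ = ((1/9)·11 + 1.5·10.73) / (1/9 + 1.5) = (31171/1800)/(29/18) = 31171/2900 ≈ 10.7486.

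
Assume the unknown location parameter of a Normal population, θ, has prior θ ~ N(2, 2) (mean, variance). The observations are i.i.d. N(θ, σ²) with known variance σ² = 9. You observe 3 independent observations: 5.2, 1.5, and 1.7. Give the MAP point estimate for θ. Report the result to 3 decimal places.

n = 3; x̄ = (5.2 + 1.5 + 1.7)/3 = 8.4/3 = 2.8.
For a Normal prior and Normal likelihood with known variance, the posterior is Normal; its mode equals its mean, the precision-weighted average.
Prior precision 1/σ₀² = 1/2 = 0.5; data precision n/σ² = 3/9 = 1/3.
θ̂ = (0.5·2 + (1/3)·2.8) / (0.5 + 1/3) = (29/15)/(5/6) = 2.320.

θ̂_MAP = 2.320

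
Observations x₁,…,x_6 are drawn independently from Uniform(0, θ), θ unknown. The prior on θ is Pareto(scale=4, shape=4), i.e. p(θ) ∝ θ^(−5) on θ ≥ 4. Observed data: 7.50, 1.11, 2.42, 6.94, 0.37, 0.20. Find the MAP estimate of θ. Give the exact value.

θ̂_MAP = 7.50

The Uniform(0, θ) likelihood is θ^(−n) for θ ≥ max(xᵢ), zero otherwise. Here max(xᵢ) = 7.50.
Posterior ∝ θ^(−5) · θ^(−6) = θ^(−11) on θ ≥ max(4, 7.50) = 7.50.
This density is strictly decreasing in θ, so the posterior mode lies at the lower boundary of the support.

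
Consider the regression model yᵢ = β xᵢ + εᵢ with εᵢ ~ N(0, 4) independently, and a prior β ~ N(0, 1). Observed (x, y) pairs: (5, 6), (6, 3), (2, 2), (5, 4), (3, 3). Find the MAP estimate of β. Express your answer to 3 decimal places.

log p(β | y) = −Σ(yᵢ − βxᵢ)²/(2·4) − β²/(2·1) + const.
Setting the derivative to zero: Σxᵢ(yᵢ − βxᵢ)/4 − β/1 = 0, so β = Σxᵢyᵢ / (Σxᵢ² + σ²/τ²).
Σxᵢyᵢ = 5·6 + 6·3 + 2·2 + 5·4 + 3·3 = 81; Σxᵢ² = 99; σ²/τ² = 4.
β̂_MAP = 81 / (99 + 4) = 81/103 ≈ 0.786.

β̂_MAP = 0.786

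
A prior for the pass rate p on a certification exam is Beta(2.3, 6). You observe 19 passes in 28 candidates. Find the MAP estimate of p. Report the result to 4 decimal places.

p̂_MAP = 0.5918

Prior: Beta(2.3, 6).
Data: 19 successes in 28 trials. The binomial likelihood contributes p^19(1−p)^9, so the posterior is Beta(2.3+19, 6+9) = Beta(21.3, 15).
For Beta(a, b) with a, b > 1 the mode is (a−1)/(a+b−2) = 20.3/34.3 ≈ 0.5918.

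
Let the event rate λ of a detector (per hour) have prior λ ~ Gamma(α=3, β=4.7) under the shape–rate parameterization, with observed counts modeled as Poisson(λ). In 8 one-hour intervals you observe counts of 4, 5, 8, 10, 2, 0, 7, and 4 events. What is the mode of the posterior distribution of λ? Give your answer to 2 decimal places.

λ̂_MAP = 3.31

Σxᵢ = 4+5+8+10+2+0+7+4 = 40, with n = 8.
Posterior ∝ λ^2e^(−4.7λ) · λ^40e^(−8λ) = λ^42e^(−12.7λ), i.e. Gamma(shape=43, rate=12.7).
The mode of a Gamma(a, b) with a ≥ 1 (shape–rate) is (a−1)/b = 42/12.7 ≈ 3.31.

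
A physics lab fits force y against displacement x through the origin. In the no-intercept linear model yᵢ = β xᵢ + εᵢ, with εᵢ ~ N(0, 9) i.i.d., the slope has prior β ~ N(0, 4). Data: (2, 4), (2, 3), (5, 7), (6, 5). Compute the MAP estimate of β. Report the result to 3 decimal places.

log p(β | y) = −Σ(yᵢ − βxᵢ)²/(2·9) − β²/(2·4) + const.
Setting the derivative to zero: Σxᵢ(yᵢ − βxᵢ)/9 − β/4 = 0, so β = Σxᵢyᵢ / (Σxᵢ² + σ²/τ²).
Σxᵢyᵢ = 2·4 + 2·3 + 5·7 + 6·5 = 79; Σxᵢ² = 69; σ²/τ² = 2.25.
β̂_MAP = 79 / (69 + 2.25) = 79/71.25 ≈ 1.109.

β̂_MAP = 1.109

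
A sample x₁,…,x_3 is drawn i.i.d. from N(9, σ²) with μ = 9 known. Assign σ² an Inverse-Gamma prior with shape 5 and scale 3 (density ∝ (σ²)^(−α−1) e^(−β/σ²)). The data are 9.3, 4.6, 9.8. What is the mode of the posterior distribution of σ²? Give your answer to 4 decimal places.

Sum of squared deviations about the known mean: SS = (9.3−9)² + (4.6−9)² + (9.8−9)² = 20.09.
The Normal likelihood contributes (σ²)^(−n/2) exp(−SS/(2σ²)), so the posterior is Inverse-Gamma(α + n/2, β + SS/2) = Inverse-Gamma(6.5, 13.045).
The mode of Inverse-Gamma(a, b) is b/(a+1) = 13.045/7.5 ≈ 1.7393.

σ̂²_MAP = 1.7393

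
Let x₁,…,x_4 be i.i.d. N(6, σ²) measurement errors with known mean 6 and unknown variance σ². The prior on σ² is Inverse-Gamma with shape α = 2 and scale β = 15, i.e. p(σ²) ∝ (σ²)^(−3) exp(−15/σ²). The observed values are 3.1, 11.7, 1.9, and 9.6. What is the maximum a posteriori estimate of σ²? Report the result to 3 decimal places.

σ̂²_MAP = 10.067

Sum of squared deviations about the known mean: SS = (3.1−6)² + (11.7−6)² + (1.9−6)² + (9.6−6)² = 70.67.
The Normal likelihood contributes (σ²)^(−n/2) exp(−SS/(2σ²)), so the posterior is Inverse-Gamma(α + n/2, β + SS/2) = Inverse-Gamma(4, 50.335).
The mode of Inverse-Gamma(a, b) is b/(a+1) = 50.335/5 ≈ 10.067.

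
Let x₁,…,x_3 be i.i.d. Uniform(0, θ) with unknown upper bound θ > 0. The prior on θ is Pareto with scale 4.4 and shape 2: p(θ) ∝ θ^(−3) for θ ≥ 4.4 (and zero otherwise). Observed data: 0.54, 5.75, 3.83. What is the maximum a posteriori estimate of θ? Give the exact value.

θ̂_MAP = 5.75

The Uniform(0, θ) likelihood is θ^(−n) for θ ≥ max(xᵢ), zero otherwise. Here max(xᵢ) = 5.75.
Posterior ∝ θ^(−3) · θ^(−3) = θ^(−6) on θ ≥ max(4.4, 5.75) = 5.75.
This density is strictly decreasing in θ, so the posterior mode lies at the lower boundary of the support.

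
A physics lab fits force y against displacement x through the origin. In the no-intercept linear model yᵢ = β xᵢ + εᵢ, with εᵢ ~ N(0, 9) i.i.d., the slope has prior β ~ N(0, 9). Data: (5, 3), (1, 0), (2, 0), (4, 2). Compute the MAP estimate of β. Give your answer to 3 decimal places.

log p(β | y) = −Σ(yᵢ − βxᵢ)²/(2·9) − β²/(2·9) + const.
Setting the derivative to zero: Σxᵢ(yᵢ − βxᵢ)/9 − β/9 = 0, so β = Σxᵢyᵢ / (Σxᵢ² + σ²/τ²).
Σxᵢyᵢ = 5·3 + 1·0 + 2·0 + 4·2 = 23; Σxᵢ² = 46; σ²/τ² = 1.
β̂_MAP = 23 / (46 + 1) = 23/47 ≈ 0.489.

β̂_MAP = 0.489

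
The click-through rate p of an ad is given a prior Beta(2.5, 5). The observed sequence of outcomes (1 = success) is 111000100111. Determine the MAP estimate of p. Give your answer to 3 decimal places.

p̂_MAP = 0.486

Prior: Beta(2.5, 5).
Data: 7 successes in 12 trials (from the sequence). The binomial likelihood contributes p^7(1−p)^5, so the posterior is Beta(2.5+7, 5+5) = Beta(9.5, 10).
For Beta(a, b) with a, b > 1 the mode is (a−1)/(a+b−2) = 8.5/17.5 ≈ 0.486.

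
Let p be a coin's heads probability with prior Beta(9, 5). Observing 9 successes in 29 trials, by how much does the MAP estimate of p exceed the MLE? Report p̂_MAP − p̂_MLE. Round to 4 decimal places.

Posterior is Beta(18, 25); MAP = (18−1)/(43−2) = 17/41 ≈ 0.41463.
MLE ignores the prior: p̂_MLE = k/n = 9/29 ≈ 0.31034.
Difference = 17/41 − 9/29 = 124/1189 ≈ 0.1043.

MAP − MLE = 0.1043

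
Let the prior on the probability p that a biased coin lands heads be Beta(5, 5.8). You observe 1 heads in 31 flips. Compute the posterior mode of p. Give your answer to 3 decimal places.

Prior: Beta(5, 5.8).
Data: 1 success in 31 trials. The binomial likelihood contributes p(1−p)^30, so the posterior is Beta(5+1, 5.8+30) = Beta(6, 35.8).
For Beta(a, b) with a, b > 1 the mode is (a−1)/(a+b−2) = 5/39.8 ≈ 0.126.

p̂_MAP = 0.126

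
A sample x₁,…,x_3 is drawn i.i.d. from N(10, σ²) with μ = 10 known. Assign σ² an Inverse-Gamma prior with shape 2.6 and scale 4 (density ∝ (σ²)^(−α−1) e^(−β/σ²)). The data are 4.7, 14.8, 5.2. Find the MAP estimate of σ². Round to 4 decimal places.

σ̂²_MAP = 8.0559

Sum of squared deviations about the known mean: SS = (4.7−10)² + (14.8−10)² + (5.2−10)² = 74.17.
The Normal likelihood contributes (σ²)^(−n/2) exp(−SS/(2σ²)), so the posterior is Inverse-Gamma(α + n/2, β + SS/2) = Inverse-Gamma(4.1, 41.085).
The mode of Inverse-Gamma(a, b) is b/(a+1) = 41.085/5.1 ≈ 8.0559.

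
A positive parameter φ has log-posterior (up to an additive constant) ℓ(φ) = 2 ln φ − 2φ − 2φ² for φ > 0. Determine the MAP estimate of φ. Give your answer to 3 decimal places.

φ̂_MAP = 0.500

ℓ'(φ) = 2/φ − 2 − 4φ. Setting this to zero and multiplying by φ: 4φ² + 2φ − 2 = 0.
φ = (−2 + √(2² + 4·4·2)) / (2·4) = (−2 + √36) / 8 = (−2 + 6)/8 = 1/2.
ℓ''(φ) = −2/φ² − 4 < 0, confirming a maximum.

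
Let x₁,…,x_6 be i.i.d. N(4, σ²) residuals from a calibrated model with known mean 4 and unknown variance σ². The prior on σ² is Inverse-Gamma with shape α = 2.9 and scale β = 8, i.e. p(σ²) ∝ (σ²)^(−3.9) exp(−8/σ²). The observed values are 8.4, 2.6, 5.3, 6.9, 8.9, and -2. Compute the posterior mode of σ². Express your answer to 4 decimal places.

Sum of squared deviations about the known mean: SS = (8.4−4)² + (2.6−4)² + (5.3−4)² + (6.9−4)² + (8.9−4)² + (-2−4)² = 91.43.
The Normal likelihood contributes (σ²)^(−n/2) exp(−SS/(2σ²)), so the posterior is Inverse-Gamma(α + n/2, β + SS/2) = Inverse-Gamma(5.9, 53.715).
The mode of Inverse-Gamma(a, b) is b/(a+1) = 53.715/6.9 ≈ 7.7848.

σ̂²_MAP = 7.7848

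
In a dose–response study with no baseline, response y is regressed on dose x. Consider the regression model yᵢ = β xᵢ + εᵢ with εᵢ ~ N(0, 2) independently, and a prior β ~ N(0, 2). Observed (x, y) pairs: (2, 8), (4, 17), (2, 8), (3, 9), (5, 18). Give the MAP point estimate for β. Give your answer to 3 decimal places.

β̂_MAP = 3.678

log p(β | y) = −Σ(yᵢ − βxᵢ)²/(2·2) − β²/(2·2) + const.
Setting the derivative to zero: Σxᵢ(yᵢ − βxᵢ)/2 − β/2 = 0, so β = Σxᵢyᵢ / (Σxᵢ² + σ²/τ²).
Σxᵢyᵢ = 2·8 + 4·17 + 2·8 + 3·9 + 5·18 = 217; Σxᵢ² = 58; σ²/τ² = 1.
β̂_MAP = 217 / (58 + 1) = 217/59 ≈ 3.678.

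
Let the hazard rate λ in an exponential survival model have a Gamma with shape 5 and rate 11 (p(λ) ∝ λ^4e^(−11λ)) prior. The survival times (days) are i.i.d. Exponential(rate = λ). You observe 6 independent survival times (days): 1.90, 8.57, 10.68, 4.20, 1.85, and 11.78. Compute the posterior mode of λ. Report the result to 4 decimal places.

λ̂_MAP = 0.2001

The Exponential(rate=λ) likelihood is ∝ λ^n e^(−λΣtᵢ). Here n = 6 and Σtᵢ = 1.90 + 8.57 + 10.68 + 4.20 + 1.85 + 11.78 = 38.98.
Posterior ∝ λ^4e^(−11λ) · λ^6e^(−38.98λ) = λ^10e^(−49.98λ), i.e. Gamma(11, 49.98).
Mode = (a−1)/b = 10/49.98 ≈ 0.2001.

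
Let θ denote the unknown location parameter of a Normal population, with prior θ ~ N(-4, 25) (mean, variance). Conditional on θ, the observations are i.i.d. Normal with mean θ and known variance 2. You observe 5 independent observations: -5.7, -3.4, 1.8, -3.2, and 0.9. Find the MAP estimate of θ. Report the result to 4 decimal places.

n = 5; x̄ = ((-5.7) + (-3.4) + 1.8 + (-3.2) + 0.9)/5 = -9.6/5 = -1.92.
For a Normal prior and Normal likelihood with known variance, the posterior is Normal; its mode equals its mean, the precision-weighted average.
Prior precision 1/σ₀² = 1/25 = 0.04; data precision n/σ² = 5/2 = 2.5.
θ̂ = (0.04·(-4) + 2.5·(-1.92)) / (0.04 + 2.5) = (-4.96)/2.54 = -248/127 ≈ -1.9528.

θ̂_MAP = -1.9528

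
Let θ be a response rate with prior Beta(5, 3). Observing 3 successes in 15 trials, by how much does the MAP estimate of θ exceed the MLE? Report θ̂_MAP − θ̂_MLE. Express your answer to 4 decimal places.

MAP − MLE = 0.1333

Posterior is Beta(8, 15); MAP = (8−1)/(23−2) = 7/21 ≈ 0.33333.
MLE ignores the prior: θ̂_MLE = k/n = 3/15 ≈ 0.20000.
Difference = 7/21 − 3/15 = 2/15 ≈ 0.1333.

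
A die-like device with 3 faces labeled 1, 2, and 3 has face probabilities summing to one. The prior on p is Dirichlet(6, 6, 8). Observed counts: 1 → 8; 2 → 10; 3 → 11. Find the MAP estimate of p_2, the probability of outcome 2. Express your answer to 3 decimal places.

MAP estimate: 0.326

The posterior is Dirichlet(αᵢ + nᵢ) = Dirichlet(14, 16, 19).
For a Dirichlet(a₁,…,a_K) with all aᵢ > 1, the mode has j-th component (aⱼ − 1)/(Σaᵢ − K).
Here Σaᵢ = 49 and K = 3, so p_2 = (16 − 1)/(49 − 3) = 15/46 ≈ 0.326.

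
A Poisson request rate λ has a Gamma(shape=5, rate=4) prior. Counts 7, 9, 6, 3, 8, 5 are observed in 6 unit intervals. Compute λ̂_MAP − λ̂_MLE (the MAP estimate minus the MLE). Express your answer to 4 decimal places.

Σxᵢ = 38. Posterior is Gamma(43, 10); MAP = (43−1)/10 = 42/10 ≈ 4.20000.
MLE = x̄ = 38/6 ≈ 6.33333.
Difference = 42/10 − 38/6 = -32/15 ≈ -2.1333.

MAP − MLE = -2.1333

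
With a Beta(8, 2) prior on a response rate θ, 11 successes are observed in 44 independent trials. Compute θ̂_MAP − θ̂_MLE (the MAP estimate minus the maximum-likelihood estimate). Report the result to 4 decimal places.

MAP − MLE = 0.0962

Posterior is Beta(19, 35); MAP = (19−1)/(54−2) = 18/52 ≈ 0.34615.
MLE ignores the prior: θ̂_MLE = k/n = 11/44 ≈ 0.25000.
Difference = 18/52 − 11/44 = 5/52 ≈ 0.0962.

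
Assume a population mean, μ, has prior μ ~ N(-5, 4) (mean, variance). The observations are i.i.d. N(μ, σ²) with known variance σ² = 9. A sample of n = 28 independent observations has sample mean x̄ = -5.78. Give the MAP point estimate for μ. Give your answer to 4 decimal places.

μ̂_MAP = -5.7220

n = 28, x̄ = -5.78.
For a Normal prior and Normal likelihood with known variance, the posterior is Normal; its mode equals its mean, the precision-weighted average.
Prior precision 1/σ₀² = 1/4 = 0.25; data precision n/σ² = 28/9.
μ̂ = (0.25·(-5) + (28/9)·(-5.78)) / (0.25 + 28/9) = (-17309/900)/(121/36) = -17309/3025 ≈ -5.7220.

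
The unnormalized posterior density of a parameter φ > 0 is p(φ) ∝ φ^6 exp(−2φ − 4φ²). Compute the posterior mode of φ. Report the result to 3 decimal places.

ℓ'(φ) = 6/φ − 2 − 8φ. Setting this to zero and multiplying by φ: 8φ² + 2φ − 6 = 0.
φ = (−2 + √(2² + 4·8·6)) / (2·8) = (−2 + √196) / 16 = (−2 + 14)/16 = 3/4.
ℓ''(φ) = −6/φ² − 8 < 0, confirming a maximum.

φ̂_MAP = 0.750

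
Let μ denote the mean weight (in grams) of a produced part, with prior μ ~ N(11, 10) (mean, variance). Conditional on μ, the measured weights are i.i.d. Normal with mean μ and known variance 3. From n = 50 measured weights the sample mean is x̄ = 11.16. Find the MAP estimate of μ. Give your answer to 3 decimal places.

n = 50, x̄ = 11.16.
For a Normal prior and Normal likelihood with known variance, the posterior is Normal; its mode equals its mean, the precision-weighted average.
Prior precision 1/σ₀² = 1/10 = 0.1; data precision n/σ² = 50/3.
μ̂ = (0.1·11 + (50/3)·11.16) / (0.1 + 50/3) = 187.1/(503/30) = 5613/503 ≈ 11.159.

μ̂_MAP = 11.159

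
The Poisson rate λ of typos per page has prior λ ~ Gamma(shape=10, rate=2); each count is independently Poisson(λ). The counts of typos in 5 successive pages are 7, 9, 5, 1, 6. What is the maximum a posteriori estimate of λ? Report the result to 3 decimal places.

λ̂_MAP = 5.286

Σxᵢ = 7+9+5+1+6 = 28, with n = 5.
Posterior ∝ λ^9e^(−2λ) · λ^28e^(−5λ) = λ^37e^(−7λ), i.e. Gamma(shape=38, rate=7).
The mode of a Gamma(a, b) with a ≥ 1 (shape–rate) is (a−1)/b = 37/7 ≈ 5.286.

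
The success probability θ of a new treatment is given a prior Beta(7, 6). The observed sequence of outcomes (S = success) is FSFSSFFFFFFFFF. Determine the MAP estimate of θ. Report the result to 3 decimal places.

θ̂_MAP = 0.360

Prior: Beta(7, 6).
Data: 3 successes in 14 trials (from the sequence). The binomial likelihood contributes θ^3(1−θ)^11, so the posterior is Beta(7+3, 6+11) = Beta(10, 17).
For Beta(a, b) with a, b > 1 the mode is (a−1)/(a+b−2) = 9/25 ≈ 0.360.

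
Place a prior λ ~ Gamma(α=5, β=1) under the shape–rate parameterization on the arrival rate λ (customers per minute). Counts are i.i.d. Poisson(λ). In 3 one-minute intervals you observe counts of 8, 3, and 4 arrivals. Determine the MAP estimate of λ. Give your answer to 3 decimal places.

Σxᵢ = 8+3+4 = 15, with n = 3.
Posterior ∝ λ^4e^(−1λ) · λ^15e^(−3λ) = λ^19e^(−4λ), i.e. Gamma(shape=20, rate=4).
The mode of a Gamma(a, b) with a ≥ 1 (shape–rate) is (a−1)/b = 19/4 ≈ 4.750.

λ̂_MAP = 4.750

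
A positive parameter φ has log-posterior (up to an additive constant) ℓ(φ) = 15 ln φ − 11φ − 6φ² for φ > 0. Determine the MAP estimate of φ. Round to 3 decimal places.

φ̂_MAP = 0.750

ℓ'(φ) = 15/φ − 11 − 12φ. Setting this to zero and multiplying by φ: 12φ² + 11φ − 15 = 0.
φ = (−11 + √(11² + 4·12·15)) / (2·12) = (−11 + √841) / 24 = (−11 + 29)/24 = 3/4.
ℓ''(φ) = −15/φ² − 12 < 0, confirming a maximum.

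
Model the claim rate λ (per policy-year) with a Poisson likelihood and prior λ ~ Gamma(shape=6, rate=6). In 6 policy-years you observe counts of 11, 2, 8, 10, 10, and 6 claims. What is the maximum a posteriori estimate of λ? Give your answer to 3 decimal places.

Σxᵢ = 11+2+8+10+10+6 = 47, with n = 6.
Posterior ∝ λ^5e^(−6λ) · λ^47e^(−6λ) = λ^52e^(−12λ), i.e. Gamma(shape=53, rate=12).
The mode of a Gamma(a, b) with a ≥ 1 (shape–rate) is (a−1)/b = 52/12 ≈ 4.333.

λ̂_MAP = 4.333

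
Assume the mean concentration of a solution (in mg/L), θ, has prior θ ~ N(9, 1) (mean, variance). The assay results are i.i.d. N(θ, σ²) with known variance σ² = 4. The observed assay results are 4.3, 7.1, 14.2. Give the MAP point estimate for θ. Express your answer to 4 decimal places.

θ̂_MAP = 8.8000

n = 3; x̄ = (4.3 + 7.1 + 14.2)/3 = 25.6/3 = 128/15 ≈ 8.5333.
For a Normal prior and Normal likelihood with known variance, the posterior is Normal; its mode equals its mean, the precision-weighted average.
Prior precision 1/σ₀² = 1/1 = 1; data precision n/σ² = 3/4 = 0.75.
θ̂ = (1·9 + 0.75·(128/15)) / (1 + 0.75) = 15.4/1.75 = 8.8000.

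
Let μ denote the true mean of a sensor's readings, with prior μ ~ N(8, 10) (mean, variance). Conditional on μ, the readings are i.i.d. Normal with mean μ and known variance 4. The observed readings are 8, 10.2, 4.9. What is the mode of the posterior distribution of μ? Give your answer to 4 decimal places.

μ̂_MAP = 7.7353

n = 3; x̄ = (8 + 10.2 + 4.9)/3 = 23.1/3 = 7.7.
For a Normal prior and Normal likelihood with known variance, the posterior is Normal; its mode equals its mean, the precision-weighted average.
Prior precision 1/σ₀² = 1/10 = 0.1; data precision n/σ² = 3/4 = 0.75.
μ̂ = (0.1·8 + 0.75·7.7) / (0.1 + 0.75) = 6.575/0.85 = 263/34 ≈ 7.7353.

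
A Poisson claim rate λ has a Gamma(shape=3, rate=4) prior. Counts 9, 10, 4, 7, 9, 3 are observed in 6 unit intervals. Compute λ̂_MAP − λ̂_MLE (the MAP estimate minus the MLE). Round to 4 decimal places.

Σxᵢ = 42. Posterior is Gamma(45, 10); MAP = (45−1)/10 = 44/10 ≈ 4.40000.
MLE = x̄ = 42/6 ≈ 7.00000.
Difference = 44/10 − 42/6 = -13/5 ≈ -2.6000.

MAP − MLE = -2.6000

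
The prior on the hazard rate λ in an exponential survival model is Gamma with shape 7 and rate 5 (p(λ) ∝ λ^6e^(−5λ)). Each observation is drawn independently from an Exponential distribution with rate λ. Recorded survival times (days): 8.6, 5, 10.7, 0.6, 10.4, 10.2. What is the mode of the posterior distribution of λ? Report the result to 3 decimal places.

λ̂_MAP = 0.238

The Exponential(rate=λ) likelihood is ∝ λ^n e^(−λΣtᵢ). Here n = 6 and Σtᵢ = 8.6 + 5 + 10.7 + 0.6 + 10.4 + 10.2 = 45.5.
Posterior ∝ λ^6e^(−5λ) · λ^6e^(−45.5λ) = λ^12e^(−50.5λ), i.e. Gamma(13, 50.5).
Mode = (a−1)/b = 12/50.5 ≈ 0.238.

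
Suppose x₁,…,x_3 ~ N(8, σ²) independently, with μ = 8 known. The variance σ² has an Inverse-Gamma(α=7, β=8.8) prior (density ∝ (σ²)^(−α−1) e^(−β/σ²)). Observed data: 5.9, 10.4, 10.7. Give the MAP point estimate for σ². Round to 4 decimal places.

Sum of squared deviations about the known mean: SS = (5.9−8)² + (10.4−8)² + (10.7−8)² = 17.46.
The Normal likelihood contributes (σ²)^(−n/2) exp(−SS/(2σ²)), so the posterior is Inverse-Gamma(α + n/2, β + SS/2) = Inverse-Gamma(8.5, 17.53).
The mode of Inverse-Gamma(a, b) is b/(a+1) = 17.53/9.5 ≈ 1.8453.

σ̂²_MAP = 1.8453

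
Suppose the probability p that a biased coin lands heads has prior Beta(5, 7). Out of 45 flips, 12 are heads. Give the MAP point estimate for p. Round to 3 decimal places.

p̂_MAP = 0.291

Prior: Beta(5, 7).
Data: 12 successes in 45 trials. The binomial likelihood contributes p^12(1−p)^33, so the posterior is Beta(5+12, 7+33) = Beta(17, 40).
For Beta(a, b) with a, b > 1 the mode is (a−1)/(a+b−2) = 16/55 ≈ 0.291.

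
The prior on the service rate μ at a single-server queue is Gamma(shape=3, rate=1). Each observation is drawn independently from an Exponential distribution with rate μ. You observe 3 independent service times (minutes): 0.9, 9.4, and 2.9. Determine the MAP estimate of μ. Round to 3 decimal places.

μ̂_MAP = 0.352

The Exponential(rate=μ) likelihood is ∝ μ^n e^(−μΣtᵢ). Here n = 3 and Σtᵢ = 0.9 + 9.4 + 2.9 = 13.2.
Posterior ∝ μ^2e^(−1μ) · μ^3e^(−13.2μ) = μ^5e^(−14.2μ), i.e. Gamma(6, 14.2).
Mode = (a−1)/b = 5/14.2 ≈ 0.352.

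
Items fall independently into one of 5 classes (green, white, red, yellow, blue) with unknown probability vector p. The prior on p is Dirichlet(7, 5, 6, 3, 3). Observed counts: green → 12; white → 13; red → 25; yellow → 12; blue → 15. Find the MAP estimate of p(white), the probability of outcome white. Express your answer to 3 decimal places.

MAP estimate of p(white) = 0.177

The posterior is Dirichlet(αᵢ + nᵢ) = Dirichlet(19, 18, 31, 15, 18).
For a Dirichlet(a₁,…,a_K) with all aᵢ > 1, the mode has j-th component (aⱼ − 1)/(Σaᵢ − K).
Here Σaᵢ = 101 and K = 5, so p(white) = (18 − 1)/(101 − 5) = 17/96 ≈ 0.177.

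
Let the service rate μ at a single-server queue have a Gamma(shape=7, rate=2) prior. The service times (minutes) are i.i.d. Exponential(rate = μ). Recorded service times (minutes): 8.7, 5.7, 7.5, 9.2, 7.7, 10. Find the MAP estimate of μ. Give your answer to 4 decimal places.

μ̂_MAP = 0.2362

The Exponential(rate=μ) likelihood is ∝ μ^n e^(−μΣtᵢ). Here n = 6 and Σtᵢ = 8.7 + 5.7 + 7.5 + 9.2 + 7.7 + 10 = 48.8.
Posterior ∝ μ^6e^(−2μ) · μ^6e^(−48.8μ) = μ^12e^(−50.8μ), i.e. Gamma(13, 50.8).
Mode = (a−1)/b = 12/50.8 ≈ 0.2362.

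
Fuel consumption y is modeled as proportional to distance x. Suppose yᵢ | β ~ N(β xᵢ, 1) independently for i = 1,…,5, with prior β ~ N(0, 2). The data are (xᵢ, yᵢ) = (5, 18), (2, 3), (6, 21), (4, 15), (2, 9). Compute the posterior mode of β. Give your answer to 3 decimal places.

β̂_MAP = 3.509

log p(β | y) = −Σ(yᵢ − βxᵢ)²/(2·1) − β²/(2·2) + const.
Setting the derivative to zero: Σxᵢ(yᵢ − βxᵢ)/1 − β/2 = 0, so β = Σxᵢyᵢ / (Σxᵢ² + σ²/τ²).
Σxᵢyᵢ = 5·18 + 2·3 + 6·21 + 4·15 + 2·9 = 300; Σxᵢ² = 85; σ²/τ² = 0.5.
β̂_MAP = 300 / (85 + 0.5) = 300/85.5 ≈ 3.509.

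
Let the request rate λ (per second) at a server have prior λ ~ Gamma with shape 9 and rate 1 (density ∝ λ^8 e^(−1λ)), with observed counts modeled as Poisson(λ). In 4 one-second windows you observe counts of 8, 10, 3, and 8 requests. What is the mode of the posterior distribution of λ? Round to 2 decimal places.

λ̂_MAP = 7.40

Σxᵢ = 8+10+3+8 = 29, with n = 4.
Posterior ∝ λ^8e^(−1λ) · λ^29e^(−4λ) = λ^37e^(−5λ), i.e. Gamma(shape=38, rate=5).
The mode of a Gamma(a, b) with a ≥ 1 (shape–rate) is (a−1)/b = 37/5 ≈ 7.40.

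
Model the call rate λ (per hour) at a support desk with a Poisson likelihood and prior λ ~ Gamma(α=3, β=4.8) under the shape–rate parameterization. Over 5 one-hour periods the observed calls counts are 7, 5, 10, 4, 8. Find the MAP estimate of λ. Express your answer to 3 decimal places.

Σxᵢ = 7+5+10+4+8 = 34, with n = 5.
Posterior ∝ λ^2e^(−4.8λ) · λ^34e^(−5λ) = λ^36e^(−9.8λ), i.e. Gamma(shape=37, rate=9.8).
The mode of a Gamma(a, b) with a ≥ 1 (shape–rate) is (a−1)/b = 36/9.8 ≈ 3.673.

λ̂_MAP = 3.673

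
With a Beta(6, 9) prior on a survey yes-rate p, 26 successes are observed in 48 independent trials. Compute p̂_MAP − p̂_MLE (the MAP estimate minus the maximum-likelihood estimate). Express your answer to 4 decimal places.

Posterior is Beta(32, 31); MAP = (32−1)/(63−2) = 31/61 ≈ 0.50820.
MLE ignores the prior: p̂_MLE = k/n = 26/48 ≈ 0.54167.
Difference = 31/61 − 26/48 = -49/1464 ≈ -0.0335.

MAP − MLE = -0.0335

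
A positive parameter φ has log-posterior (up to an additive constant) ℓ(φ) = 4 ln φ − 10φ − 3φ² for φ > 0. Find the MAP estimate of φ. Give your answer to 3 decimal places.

φ̂_MAP = 0.333

ℓ'(φ) = 4/φ − 10 − 6φ. Setting this to zero and multiplying by φ: 6φ² + 10φ − 4 = 0.
φ = (−10 + √(10² + 4·6·4)) / (2·6) = (−10 + √196) / 12 = (−10 + 14)/12 = 1/3.
ℓ''(φ) = −4/φ² − 6 < 0, confirming a maximum.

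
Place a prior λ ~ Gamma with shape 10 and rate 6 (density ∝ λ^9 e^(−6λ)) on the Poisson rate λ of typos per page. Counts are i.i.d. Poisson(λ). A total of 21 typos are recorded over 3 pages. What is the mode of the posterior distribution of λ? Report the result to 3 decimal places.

λ̂_MAP = 3.333

Σxᵢ = 21, n = 3.
Posterior ∝ λ^9e^(−6λ) · λ^21e^(−3λ) = λ^30e^(−9λ), i.e. Gamma(shape=31, rate=9).
The mode of a Gamma(a, b) with a ≥ 1 (shape–rate) is (a−1)/b = 30/9 ≈ 3.333.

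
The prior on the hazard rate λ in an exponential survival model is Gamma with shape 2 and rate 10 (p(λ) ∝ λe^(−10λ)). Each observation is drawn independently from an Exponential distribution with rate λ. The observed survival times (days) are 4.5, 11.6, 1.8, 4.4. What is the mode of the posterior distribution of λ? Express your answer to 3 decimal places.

The Exponential(rate=λ) likelihood is ∝ λ^n e^(−λΣtᵢ). Here n = 4 and Σtᵢ = 4.5 + 11.6 + 1.8 + 4.4 = 22.3.
Posterior ∝ λe^(−10λ) · λ^4e^(−22.3λ) = λ^5e^(−32.3λ), i.e. Gamma(6, 32.3).
Mode = (a−1)/b = 5/32.3 ≈ 0.155.

λ̂_MAP = 0.155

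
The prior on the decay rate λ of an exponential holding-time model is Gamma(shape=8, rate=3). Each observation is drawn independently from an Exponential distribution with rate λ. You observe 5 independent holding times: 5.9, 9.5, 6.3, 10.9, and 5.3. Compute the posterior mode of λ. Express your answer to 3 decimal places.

λ̂_MAP = 0.293

The Exponential(rate=λ) likelihood is ∝ λ^n e^(−λΣtᵢ). Here n = 5 and Σtᵢ = 5.9 + 9.5 + 6.3 + 10.9 + 5.3 = 37.9.
Posterior ∝ λ^7e^(−3λ) · λ^5e^(−37.9λ) = λ^12e^(−40.9λ), i.e. Gamma(13, 40.9).
Mode = (a−1)/b = 12/40.9 ≈ 0.293.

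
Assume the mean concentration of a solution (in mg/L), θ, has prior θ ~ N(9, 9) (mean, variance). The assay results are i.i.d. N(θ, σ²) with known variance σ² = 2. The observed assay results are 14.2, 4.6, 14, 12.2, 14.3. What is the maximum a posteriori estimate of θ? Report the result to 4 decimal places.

θ̂_MAP = 11.7383

n = 5; x̄ = (14.2 + 4.6 + 14 + 12.2 + 14.3)/5 = 59.3/5 = 11.86.
For a Normal prior and Normal likelihood with known variance, the posterior is Normal; its mode equals its mean, the precision-weighted average.
Prior precision 1/σ₀² = 1/9; data precision n/σ² = 5/2 = 2.5.
θ̂ = ((1/9)·9 + 2.5·11.86) / (1/9 + 2.5) = 30.65/(47/18) = 5517/470 ≈ 11.7383.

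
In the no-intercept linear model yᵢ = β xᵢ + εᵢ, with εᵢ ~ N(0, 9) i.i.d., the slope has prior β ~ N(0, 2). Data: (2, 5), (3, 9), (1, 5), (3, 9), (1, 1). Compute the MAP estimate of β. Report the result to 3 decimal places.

log p(β | y) = −Σ(yᵢ − βxᵢ)²/(2·9) − β²/(2·2) + const.
Setting the derivative to zero: Σxᵢ(yᵢ − βxᵢ)/9 − β/2 = 0, so β = Σxᵢyᵢ / (Σxᵢ² + σ²/τ²).
Σxᵢyᵢ = 2·5 + 3·9 + 1·5 + 3·9 + 1·1 = 70; Σxᵢ² = 24; σ²/τ² = 4.5.
β̂_MAP = 70 / (24 + 4.5) = 70/28.5 ≈ 2.456.

β̂_MAP = 2.456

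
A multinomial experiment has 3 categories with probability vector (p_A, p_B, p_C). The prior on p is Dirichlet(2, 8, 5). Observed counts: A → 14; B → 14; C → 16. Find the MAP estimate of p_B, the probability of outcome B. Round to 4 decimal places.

MAP estimate of p_B = 0.3750

The posterior is Dirichlet(αᵢ + nᵢ) = Dirichlet(16, 22, 21).
For a Dirichlet(a₁,…,a_K) with all aᵢ > 1, the mode has j-th component (aⱼ − 1)/(Σaᵢ − K).
Here Σaᵢ = 59 and K = 3, so p_B = (22 − 1)/(59 − 3) = 21/56 ≈ 0.3750.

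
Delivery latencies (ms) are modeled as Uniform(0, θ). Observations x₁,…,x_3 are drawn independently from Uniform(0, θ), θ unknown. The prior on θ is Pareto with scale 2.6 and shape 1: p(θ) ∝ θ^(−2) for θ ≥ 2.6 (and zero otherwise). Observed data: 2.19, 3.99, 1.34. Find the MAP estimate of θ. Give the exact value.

The Uniform(0, θ) likelihood is θ^(−n) for θ ≥ max(xᵢ), zero otherwise. Here max(xᵢ) = 3.99.
Posterior ∝ θ^(−2) · θ^(−3) = θ^(−5) on θ ≥ max(2.6, 3.99) = 3.99.
This density is strictly decreasing in θ, so the posterior mode lies at the lower boundary of the support.

θ̂_MAP = 3.99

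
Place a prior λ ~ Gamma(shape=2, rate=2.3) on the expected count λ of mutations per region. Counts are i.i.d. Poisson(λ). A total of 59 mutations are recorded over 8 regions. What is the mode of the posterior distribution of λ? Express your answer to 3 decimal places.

λ̂_MAP = 5.825

Σxᵢ = 59, n = 8.
Posterior ∝ λe^(−2.3λ) · λ^59e^(−8λ) = λ^60e^(−10.3λ), i.e. Gamma(shape=61, rate=10.3).
The mode of a Gamma(a, b) with a ≥ 1 (shape–rate) is (a−1)/b = 60/10.3 ≈ 5.825.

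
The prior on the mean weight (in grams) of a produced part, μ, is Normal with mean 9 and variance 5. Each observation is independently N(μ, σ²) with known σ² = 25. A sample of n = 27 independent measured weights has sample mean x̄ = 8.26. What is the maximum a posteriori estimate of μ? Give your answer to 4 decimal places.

μ̂_MAP = 8.3756

n = 27, x̄ = 8.26.
For a Normal prior and Normal likelihood with known variance, the posterior is Normal; its mode equals its mean, the precision-weighted average.
Prior precision 1/σ₀² = 1/5 = 0.2; data precision n/σ² = 27/25 = 1.08.
μ̂ = (0.2·9 + 1.08·8.26) / (0.2 + 1.08) = 10.7208/1.28 = 8.375625 ≈ 8.3756.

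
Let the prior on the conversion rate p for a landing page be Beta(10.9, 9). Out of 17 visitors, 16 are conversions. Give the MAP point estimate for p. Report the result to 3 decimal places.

Prior: Beta(10.9, 9).
Data: 16 successes in 17 trials. The binomial likelihood contributes p^16(1−p)^1, so the posterior is Beta(10.9+16, 9+1) = Beta(26.9, 10).
For Beta(a, b) with a, b > 1 the mode is (a−1)/(a+b−2) = 25.9/34.9 ≈ 0.742.

p̂_MAP = 0.742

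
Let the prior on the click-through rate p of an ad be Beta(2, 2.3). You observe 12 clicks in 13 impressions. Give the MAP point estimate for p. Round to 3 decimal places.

Prior: Beta(2, 2.3).
Data: 12 successes in 13 trials. The binomial likelihood contributes p^12(1−p)^1, so the posterior is Beta(2+12, 2.3+1) = Beta(14, 3.3).
For Beta(a, b) with a, b > 1 the mode is (a−1)/(a+b−2) = 13/15.3 ≈ 0.850.

p̂_MAP = 0.850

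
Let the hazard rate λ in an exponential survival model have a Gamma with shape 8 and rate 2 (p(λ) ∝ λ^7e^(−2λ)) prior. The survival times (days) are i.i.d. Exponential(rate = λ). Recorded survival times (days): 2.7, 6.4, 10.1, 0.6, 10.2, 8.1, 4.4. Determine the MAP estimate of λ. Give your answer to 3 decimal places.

λ̂_MAP = 0.315

The Exponential(rate=λ) likelihood is ∝ λ^n e^(−λΣtᵢ). Here n = 7 and Σtᵢ = 2.7 + 6.4 + 10.1 + 0.6 + 10.2 + 8.1 + 4.4 = 42.5.
Posterior ∝ λ^7e^(−2λ) · λ^7e^(−42.5λ) = λ^14e^(−44.5λ), i.e. Gamma(15, 44.5).
Mode = (a−1)/b = 14/44.5 ≈ 0.315.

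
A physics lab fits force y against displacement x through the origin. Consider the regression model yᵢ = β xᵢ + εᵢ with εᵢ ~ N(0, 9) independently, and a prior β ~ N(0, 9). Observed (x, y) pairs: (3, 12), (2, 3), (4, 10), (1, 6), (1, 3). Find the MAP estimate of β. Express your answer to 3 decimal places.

β̂_MAP = 2.844

log p(β | y) = −Σ(yᵢ − βxᵢ)²/(2·9) − β²/(2·9) + const.
Setting the derivative to zero: Σxᵢ(yᵢ − βxᵢ)/9 − β/9 = 0, so β = Σxᵢyᵢ / (Σxᵢ² + σ²/τ²).
Σxᵢyᵢ = 3·12 + 2·3 + 4·10 + 1·6 + 1·3 = 91; Σxᵢ² = 31; σ²/τ² = 1.
β̂_MAP = 91 / (31 + 1) = 91/32 ≈ 2.844.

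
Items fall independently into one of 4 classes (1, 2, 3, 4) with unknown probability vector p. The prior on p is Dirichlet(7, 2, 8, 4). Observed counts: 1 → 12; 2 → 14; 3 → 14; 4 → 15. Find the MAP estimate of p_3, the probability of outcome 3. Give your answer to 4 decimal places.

MAP estimate: 0.2917

The posterior is Dirichlet(αᵢ + nᵢ) = Dirichlet(19, 16, 22, 19).
For a Dirichlet(a₁,…,a_K) with all aᵢ > 1, the mode has j-th component (aⱼ − 1)/(Σaᵢ − K).
Here Σaᵢ = 76 and K = 4, so p_3 = (22 − 1)/(76 − 4) = 21/72 ≈ 0.2917.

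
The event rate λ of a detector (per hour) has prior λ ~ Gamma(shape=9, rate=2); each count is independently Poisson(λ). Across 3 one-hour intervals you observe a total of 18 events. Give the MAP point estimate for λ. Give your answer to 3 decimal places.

Σxᵢ = 18, n = 3.
Posterior ∝ λ^8e^(−2λ) · λ^18e^(−3λ) = λ^26e^(−5λ), i.e. Gamma(shape=27, rate=5).
The mode of a Gamma(a, b) with a ≥ 1 (shape–rate) is (a−1)/b = 26/5 ≈ 5.200.

λ̂_MAP = 5.200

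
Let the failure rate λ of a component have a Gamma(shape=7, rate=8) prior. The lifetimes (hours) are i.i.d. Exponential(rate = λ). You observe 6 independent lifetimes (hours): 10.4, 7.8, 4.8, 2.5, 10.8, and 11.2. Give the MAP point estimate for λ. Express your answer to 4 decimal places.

λ̂_MAP = 0.2162

The Exponential(rate=λ) likelihood is ∝ λ^n e^(−λΣtᵢ). Here n = 6 and Σtᵢ = 10.4 + 7.8 + 4.8 + 2.5 + 10.8 + 11.2 = 47.5.
Posterior ∝ λ^6e^(−8λ) · λ^6e^(−47.5λ) = λ^12e^(−55.5λ), i.e. Gamma(13, 55.5).
Mode = (a−1)/b = 12/55.5 ≈ 0.2162.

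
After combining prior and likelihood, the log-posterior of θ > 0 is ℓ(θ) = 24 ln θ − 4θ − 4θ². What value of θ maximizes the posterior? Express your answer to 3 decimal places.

ℓ'(θ) = 24/θ − 4 − 8θ. Setting this to zero and multiplying by θ: 8θ² + 4θ − 24 = 0.
θ = (−4 + √(4² + 4·8·24)) / (2·8) = (−4 + √784) / 16 = (−4 + 28)/16 = 3/2.
ℓ''(θ) = −24/θ² − 8 < 0, confirming a maximum.

θ̂_MAP = 1.500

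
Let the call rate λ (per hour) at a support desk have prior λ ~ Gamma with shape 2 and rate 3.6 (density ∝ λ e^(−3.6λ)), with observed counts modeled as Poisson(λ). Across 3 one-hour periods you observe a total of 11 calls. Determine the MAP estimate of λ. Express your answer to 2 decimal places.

λ̂_MAP = 1.82

Σxᵢ = 11, n = 3.
Posterior ∝ λe^(−3.6λ) · λ^11e^(−3λ) = λ^12e^(−6.6λ), i.e. Gamma(shape=13, rate=6.6).
The mode of a Gamma(a, b) with a ≥ 1 (shape–rate) is (a−1)/b = 12/6.6 ≈ 1.82.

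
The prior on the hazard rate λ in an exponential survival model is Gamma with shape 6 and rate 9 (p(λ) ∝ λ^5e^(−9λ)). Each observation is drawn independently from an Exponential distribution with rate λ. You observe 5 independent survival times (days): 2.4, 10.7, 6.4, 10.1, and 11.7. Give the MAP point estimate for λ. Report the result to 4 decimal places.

The Exponential(rate=λ) likelihood is ∝ λ^n e^(−λΣtᵢ). Here n = 5 and Σtᵢ = 2.4 + 10.7 + 6.4 + 10.1 + 11.7 = 41.3.
Posterior ∝ λ^5e^(−9λ) · λ^5e^(−41.3λ) = λ^10e^(−50.3λ), i.e. Gamma(11, 50.3).
Mode = (a−1)/b = 10/50.3 ≈ 0.1988.

λ̂_MAP = 0.1988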